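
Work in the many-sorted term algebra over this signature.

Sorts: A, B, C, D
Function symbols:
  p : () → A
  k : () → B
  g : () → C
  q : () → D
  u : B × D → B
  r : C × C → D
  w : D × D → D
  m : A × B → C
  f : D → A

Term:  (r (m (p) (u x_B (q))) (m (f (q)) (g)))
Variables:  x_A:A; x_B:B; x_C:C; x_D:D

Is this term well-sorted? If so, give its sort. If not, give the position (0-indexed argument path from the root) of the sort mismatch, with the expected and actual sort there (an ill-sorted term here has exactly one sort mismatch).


    (p) : A
      x_B : B
      (q) : D
    (u x_B (q)) : B
  (m (p) (u x_B (q))) : C
      (q) : D
    (f (q)) : A
    (g) : C
  (m (f (q)) (g)) : ✗ arg 1 at [1, 1] has sort C, expected B

ill-sorted at position [1, 1]: expected B, got C


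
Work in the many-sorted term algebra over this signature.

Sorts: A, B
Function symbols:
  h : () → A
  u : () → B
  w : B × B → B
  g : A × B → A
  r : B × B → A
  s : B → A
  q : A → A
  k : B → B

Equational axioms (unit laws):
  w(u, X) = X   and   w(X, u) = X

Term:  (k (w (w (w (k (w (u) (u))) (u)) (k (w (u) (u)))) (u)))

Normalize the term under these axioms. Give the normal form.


normal form = (k (w (k (u)) (k (u))))

1. (k (w (w (w (k (w (u) (u))) (u)) (k (w (u) (u)))) (u)))  →  (k (w (w (k (w (u) (u))) (u)) (k (w (u) (u)))))
2. (k (w (w (k (w (u) (u))) (u)) (k (w (u) (u)))))  →  (k (w (k (w (u) (u))) (k (w (u) (u)))))
3. (k (w (k (w (u) (u))) (k (w (u) (u)))))  →  (k (w (k (u)) (k (w (u) (u)))))
4. (k (w (k (u)) (k (w (u) (u)))))  →  (k (w (k (u)) (k (u))))


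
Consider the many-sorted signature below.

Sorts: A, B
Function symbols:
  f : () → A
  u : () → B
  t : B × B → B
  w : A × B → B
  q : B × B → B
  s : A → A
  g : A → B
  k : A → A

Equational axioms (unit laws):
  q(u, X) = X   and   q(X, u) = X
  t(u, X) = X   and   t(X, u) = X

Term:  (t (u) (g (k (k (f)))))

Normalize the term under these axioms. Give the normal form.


normal form = (g (k (k (f))))

1. (t (u) (g (k (k (f)))))  →  (g (k (k (f))))


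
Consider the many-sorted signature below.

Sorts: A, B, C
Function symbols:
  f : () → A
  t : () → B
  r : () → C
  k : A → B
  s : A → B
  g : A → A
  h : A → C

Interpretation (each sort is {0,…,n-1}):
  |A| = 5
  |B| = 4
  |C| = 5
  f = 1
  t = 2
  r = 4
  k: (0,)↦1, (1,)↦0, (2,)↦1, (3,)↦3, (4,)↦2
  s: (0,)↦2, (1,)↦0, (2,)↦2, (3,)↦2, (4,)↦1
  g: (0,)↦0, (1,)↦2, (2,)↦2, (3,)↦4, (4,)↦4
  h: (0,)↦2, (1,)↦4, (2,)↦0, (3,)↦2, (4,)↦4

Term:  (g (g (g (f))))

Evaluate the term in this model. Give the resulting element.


value = 2

  f = 1
  (g (f)) = g(1,) = 2
  (g (g (f))) = g(2,) = 2
  (g (g (g (f)))) = g(2,) = 2


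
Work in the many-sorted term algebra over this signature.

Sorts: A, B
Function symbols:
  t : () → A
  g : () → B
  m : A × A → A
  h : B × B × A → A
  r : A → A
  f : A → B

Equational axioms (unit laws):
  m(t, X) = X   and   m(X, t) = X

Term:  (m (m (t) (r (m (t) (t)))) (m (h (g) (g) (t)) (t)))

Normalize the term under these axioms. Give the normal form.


1. (m (m (t) (r (m (t) (t)))) (m (h (g) (g) (t)) (t)))  →  (m (r (m (t) (t))) (m (h (g) (g) (t)) (t)))
2. (m (r (m (t) (t))) (m (h (g) (g) (t)) (t)))  →  (m (r (t)) (m (h (g) (g) (t)) (t)))
3. (m (r (t)) (m (h (g) (g) (t)) (t)))  →  (m (r (t)) (h (g) (g) (t)))

normal form = (m (r (t)) (h (g) (g) (t)))


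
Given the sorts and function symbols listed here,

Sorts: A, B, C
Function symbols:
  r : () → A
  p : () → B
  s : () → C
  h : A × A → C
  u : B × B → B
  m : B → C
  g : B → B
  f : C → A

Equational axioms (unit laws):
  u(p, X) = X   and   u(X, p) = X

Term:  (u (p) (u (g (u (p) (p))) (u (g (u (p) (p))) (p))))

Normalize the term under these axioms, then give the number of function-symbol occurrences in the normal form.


1. (u (p) (u (g (u (p) (p))) (u (g (u (p) (p))) (p))))  →  (u (g (u (p) (p))) (u (g (u (p) (p))) (p)))
2. (u (g (u (p) (p))) (u (g (u (p) (p))) (p)))  →  (u (g (p)) (u (g (u (p) (p))) (p)))
3. (u (g (p)) (u (g (u (p) (p))) (p)))  →  (u (g (p)) (g (u (p) (p))))
4. (u (g (p)) (g (u (p) (p))))  →  (u (g (p)) (g (p)))
normal form: (u (g (p)) (g (p)))

size = 5


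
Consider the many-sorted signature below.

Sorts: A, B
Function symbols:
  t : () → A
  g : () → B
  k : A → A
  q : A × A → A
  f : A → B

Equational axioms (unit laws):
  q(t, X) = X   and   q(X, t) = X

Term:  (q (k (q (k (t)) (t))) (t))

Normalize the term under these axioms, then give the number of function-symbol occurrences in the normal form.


size = 3

1. (q (k (q (k (t)) (t))) (t))  →  (k (q (k (t)) (t)))
2. (k (q (k (t)) (t)))  →  (k (k (t)))
normal form: (k (k (t)))


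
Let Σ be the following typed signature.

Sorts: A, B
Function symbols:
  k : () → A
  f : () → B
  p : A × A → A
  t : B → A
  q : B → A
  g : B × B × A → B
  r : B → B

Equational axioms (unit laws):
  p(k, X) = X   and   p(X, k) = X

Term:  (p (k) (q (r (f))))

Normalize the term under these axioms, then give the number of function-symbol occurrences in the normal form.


size = 3

1. (p (k) (q (r (f))))  →  (q (r (f)))
normal form: (q (r (f)))


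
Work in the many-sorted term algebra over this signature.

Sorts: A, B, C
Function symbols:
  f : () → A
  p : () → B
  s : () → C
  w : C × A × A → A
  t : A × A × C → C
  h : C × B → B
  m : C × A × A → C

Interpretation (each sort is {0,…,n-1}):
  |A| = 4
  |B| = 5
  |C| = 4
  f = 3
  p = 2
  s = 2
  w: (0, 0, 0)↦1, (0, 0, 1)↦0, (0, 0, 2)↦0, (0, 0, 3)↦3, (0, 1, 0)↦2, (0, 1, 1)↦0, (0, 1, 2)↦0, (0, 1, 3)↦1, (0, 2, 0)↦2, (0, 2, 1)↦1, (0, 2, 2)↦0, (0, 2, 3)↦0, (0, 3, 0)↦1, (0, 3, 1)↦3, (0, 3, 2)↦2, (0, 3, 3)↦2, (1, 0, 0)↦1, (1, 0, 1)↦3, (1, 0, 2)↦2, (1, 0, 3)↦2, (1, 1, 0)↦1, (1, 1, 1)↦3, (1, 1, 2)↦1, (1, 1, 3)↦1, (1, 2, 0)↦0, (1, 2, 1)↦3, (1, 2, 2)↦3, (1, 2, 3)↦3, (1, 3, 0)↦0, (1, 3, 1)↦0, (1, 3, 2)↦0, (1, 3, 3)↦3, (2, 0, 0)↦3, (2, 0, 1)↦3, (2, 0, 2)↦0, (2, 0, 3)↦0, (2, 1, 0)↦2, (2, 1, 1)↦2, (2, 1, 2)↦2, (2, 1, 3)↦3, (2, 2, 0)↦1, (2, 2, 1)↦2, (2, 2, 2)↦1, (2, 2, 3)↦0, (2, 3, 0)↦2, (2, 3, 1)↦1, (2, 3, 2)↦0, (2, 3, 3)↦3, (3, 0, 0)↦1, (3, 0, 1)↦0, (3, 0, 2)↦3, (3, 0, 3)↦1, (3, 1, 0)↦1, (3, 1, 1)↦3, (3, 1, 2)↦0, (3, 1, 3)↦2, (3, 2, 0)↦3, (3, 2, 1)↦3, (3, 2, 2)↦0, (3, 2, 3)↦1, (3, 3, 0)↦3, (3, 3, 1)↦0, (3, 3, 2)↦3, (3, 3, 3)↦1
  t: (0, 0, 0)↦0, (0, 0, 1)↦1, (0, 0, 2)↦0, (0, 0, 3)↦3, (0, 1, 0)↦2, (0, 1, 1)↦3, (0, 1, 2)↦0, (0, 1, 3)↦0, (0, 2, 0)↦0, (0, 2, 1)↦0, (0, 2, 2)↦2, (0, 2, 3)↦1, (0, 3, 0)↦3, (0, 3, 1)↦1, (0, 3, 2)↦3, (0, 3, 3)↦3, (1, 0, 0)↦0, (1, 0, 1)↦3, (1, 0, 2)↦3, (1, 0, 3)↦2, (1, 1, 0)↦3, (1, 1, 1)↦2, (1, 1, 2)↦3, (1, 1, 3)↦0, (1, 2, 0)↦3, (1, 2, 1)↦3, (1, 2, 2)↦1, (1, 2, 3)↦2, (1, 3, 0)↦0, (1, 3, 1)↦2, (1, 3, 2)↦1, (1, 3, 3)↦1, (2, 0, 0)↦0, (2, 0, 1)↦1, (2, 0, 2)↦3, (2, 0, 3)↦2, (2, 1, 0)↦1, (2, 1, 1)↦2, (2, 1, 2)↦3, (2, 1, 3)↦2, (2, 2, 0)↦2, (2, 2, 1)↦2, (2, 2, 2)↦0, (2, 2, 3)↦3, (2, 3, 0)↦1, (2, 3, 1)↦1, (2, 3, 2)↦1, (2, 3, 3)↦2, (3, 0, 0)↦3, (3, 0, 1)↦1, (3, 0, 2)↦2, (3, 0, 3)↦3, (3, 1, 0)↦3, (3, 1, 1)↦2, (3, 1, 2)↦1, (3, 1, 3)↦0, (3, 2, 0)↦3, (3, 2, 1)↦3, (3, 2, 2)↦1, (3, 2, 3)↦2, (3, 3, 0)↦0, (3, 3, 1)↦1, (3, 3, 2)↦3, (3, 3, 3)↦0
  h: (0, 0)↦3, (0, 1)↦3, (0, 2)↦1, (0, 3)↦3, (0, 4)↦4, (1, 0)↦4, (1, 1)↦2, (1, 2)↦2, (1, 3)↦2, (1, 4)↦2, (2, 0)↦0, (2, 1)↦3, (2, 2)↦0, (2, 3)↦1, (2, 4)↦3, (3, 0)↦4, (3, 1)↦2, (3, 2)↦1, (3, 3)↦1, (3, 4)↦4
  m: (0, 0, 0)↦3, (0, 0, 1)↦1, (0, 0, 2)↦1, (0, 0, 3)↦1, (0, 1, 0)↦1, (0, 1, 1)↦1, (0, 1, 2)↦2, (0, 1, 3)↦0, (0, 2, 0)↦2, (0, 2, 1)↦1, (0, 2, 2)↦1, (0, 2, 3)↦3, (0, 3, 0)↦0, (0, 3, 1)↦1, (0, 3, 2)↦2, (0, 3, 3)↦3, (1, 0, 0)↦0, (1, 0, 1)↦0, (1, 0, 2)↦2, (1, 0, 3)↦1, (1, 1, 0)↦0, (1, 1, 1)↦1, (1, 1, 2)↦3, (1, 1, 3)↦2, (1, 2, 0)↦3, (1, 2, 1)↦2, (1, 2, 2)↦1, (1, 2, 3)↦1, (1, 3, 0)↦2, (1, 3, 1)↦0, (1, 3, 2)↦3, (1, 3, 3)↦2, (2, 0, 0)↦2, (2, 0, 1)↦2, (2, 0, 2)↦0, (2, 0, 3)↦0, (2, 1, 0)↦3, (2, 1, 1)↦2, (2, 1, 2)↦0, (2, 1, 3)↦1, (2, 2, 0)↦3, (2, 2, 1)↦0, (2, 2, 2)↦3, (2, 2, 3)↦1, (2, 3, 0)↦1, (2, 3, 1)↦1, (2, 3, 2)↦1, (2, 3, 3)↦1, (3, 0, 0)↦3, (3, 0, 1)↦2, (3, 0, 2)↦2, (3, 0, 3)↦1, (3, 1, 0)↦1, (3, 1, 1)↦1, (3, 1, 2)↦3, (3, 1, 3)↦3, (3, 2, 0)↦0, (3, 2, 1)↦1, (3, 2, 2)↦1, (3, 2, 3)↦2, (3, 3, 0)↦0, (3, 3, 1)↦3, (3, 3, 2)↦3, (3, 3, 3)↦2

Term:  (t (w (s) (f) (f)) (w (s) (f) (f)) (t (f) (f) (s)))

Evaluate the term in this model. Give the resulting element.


value = 0

  s = 2
  f = 3
  f = 3
  (w (s) (f) (f)) = w(2, 3, 3) = 3
  s = 2
  f = 3
  f = 3
  (w (s) (f) (f)) = w(2, 3, 3) = 3
  f = 3
  f = 3
  s = 2
  (t (f) (f) (s)) = t(3, 3, 2) = 3
  (t (w (s) (f) (f)) (w (s) (f) (f)) (t (f) (f) (s))) = t(3, 3, 3) = 0


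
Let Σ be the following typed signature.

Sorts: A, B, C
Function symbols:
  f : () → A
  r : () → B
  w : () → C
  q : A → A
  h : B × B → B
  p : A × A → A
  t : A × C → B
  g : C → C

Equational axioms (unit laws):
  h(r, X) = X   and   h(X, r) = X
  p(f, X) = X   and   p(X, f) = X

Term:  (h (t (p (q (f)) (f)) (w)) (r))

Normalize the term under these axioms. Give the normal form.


normal form = (t (q (f)) (w))

1. (h (t (p (q (f)) (f)) (w)) (r))  →  (t (p (q (f)) (f)) (w))
2. (t (p (q (f)) (f)) (w))  →  (t (q (f)) (w))


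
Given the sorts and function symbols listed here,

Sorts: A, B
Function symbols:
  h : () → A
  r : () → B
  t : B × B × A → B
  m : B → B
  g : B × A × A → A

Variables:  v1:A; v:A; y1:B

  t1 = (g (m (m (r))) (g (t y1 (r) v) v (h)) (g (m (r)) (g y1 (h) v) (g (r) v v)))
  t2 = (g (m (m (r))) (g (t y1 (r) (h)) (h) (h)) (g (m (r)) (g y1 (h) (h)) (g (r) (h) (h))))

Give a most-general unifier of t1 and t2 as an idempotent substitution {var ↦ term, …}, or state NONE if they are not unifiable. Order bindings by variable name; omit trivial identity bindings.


{v ↦ (h)}


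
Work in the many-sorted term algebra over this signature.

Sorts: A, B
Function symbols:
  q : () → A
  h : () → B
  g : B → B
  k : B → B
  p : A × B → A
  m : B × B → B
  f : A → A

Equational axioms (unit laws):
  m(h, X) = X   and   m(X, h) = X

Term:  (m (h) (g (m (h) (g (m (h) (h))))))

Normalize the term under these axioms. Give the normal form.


1. (m (h) (g (m (h) (g (m (h) (h))))))  →  (g (m (h) (g (m (h) (h)))))
2. (g (m (h) (g (m (h) (h)))))  →  (g (g (m (h) (h))))
3. (g (g (m (h) (h))))  →  (g (g (h)))

normal form = (g (g (h)))


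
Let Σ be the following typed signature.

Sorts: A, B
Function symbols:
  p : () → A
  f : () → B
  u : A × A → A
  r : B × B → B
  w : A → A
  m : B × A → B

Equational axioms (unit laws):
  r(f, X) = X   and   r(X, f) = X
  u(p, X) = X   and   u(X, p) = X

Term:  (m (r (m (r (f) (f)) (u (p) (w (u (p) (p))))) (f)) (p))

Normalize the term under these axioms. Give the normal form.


normal form = (m (m (f) (w (p))) (p))

1. (m (r (m (r (f) (f)) (u (p) (w (u (p) (p))))) (f)) (p))  →  (m (m (r (f) (f)) (u (p) (w (u (p) (p))))) (p))
2. (m (m (r (f) (f)) (u (p) (w (u (p) (p))))) (p))  →  (m (m (f) (u (p) (w (u (p) (p))))) (p))
3. (m (m (f) (u (p) (w (u (p) (p))))) (p))  →  (m (m (f) (w (u (p) (p)))) (p))
4. (m (m (f) (w (u (p) (p)))) (p))  →  (m (m (f) (w (p))) (p))


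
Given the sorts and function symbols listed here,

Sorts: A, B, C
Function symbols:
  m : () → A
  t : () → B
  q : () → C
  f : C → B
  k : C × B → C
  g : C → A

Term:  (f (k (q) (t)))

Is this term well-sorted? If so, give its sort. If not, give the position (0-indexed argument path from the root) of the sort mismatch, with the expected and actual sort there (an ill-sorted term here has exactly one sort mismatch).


well-sorted; sort = B

    (q) : C
    (t) : B
  (k (q) (t)) : C
(f (k (q) (t))) : B


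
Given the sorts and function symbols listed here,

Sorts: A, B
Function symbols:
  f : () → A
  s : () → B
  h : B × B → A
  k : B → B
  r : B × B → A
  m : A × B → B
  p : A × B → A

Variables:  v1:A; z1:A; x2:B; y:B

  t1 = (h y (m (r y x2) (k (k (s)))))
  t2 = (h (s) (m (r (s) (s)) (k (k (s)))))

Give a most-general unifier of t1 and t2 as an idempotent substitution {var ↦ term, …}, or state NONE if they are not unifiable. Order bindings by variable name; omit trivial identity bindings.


{x2 ↦ (s), y ↦ (s)}


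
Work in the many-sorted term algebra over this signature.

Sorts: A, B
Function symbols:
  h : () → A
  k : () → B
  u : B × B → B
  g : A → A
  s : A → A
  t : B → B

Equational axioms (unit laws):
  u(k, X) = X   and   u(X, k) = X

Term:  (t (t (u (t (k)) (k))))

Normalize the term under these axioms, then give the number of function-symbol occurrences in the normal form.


size = 4

1. (t (t (u (t (k)) (k))))  →  (t (t (t (k))))
normal form: (t (t (t (k))))


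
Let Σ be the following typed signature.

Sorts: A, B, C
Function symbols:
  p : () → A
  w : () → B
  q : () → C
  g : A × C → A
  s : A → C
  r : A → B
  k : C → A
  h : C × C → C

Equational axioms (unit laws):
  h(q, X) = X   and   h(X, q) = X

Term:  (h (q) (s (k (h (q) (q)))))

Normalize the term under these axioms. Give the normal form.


normal form = (s (k (q)))

1. (h (q) (s (k (h (q) (q)))))  →  (s (k (h (q) (q))))
2. (s (k (h (q) (q))))  →  (s (k (q)))


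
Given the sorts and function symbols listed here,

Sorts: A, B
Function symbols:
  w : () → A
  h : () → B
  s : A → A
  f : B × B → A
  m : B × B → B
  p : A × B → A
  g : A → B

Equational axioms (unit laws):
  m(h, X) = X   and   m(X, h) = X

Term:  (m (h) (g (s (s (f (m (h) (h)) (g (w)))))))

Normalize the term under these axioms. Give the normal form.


normal form = (g (s (s (f (h) (g (w))))))

1. (m (h) (g (s (s (f (m (h) (h)) (g (w)))))))  →  (g (s (s (f (m (h) (h)) (g (w))))))
2. (g (s (s (f (m (h) (h)) (g (w))))))  →  (g (s (s (f (h) (g (w))))))


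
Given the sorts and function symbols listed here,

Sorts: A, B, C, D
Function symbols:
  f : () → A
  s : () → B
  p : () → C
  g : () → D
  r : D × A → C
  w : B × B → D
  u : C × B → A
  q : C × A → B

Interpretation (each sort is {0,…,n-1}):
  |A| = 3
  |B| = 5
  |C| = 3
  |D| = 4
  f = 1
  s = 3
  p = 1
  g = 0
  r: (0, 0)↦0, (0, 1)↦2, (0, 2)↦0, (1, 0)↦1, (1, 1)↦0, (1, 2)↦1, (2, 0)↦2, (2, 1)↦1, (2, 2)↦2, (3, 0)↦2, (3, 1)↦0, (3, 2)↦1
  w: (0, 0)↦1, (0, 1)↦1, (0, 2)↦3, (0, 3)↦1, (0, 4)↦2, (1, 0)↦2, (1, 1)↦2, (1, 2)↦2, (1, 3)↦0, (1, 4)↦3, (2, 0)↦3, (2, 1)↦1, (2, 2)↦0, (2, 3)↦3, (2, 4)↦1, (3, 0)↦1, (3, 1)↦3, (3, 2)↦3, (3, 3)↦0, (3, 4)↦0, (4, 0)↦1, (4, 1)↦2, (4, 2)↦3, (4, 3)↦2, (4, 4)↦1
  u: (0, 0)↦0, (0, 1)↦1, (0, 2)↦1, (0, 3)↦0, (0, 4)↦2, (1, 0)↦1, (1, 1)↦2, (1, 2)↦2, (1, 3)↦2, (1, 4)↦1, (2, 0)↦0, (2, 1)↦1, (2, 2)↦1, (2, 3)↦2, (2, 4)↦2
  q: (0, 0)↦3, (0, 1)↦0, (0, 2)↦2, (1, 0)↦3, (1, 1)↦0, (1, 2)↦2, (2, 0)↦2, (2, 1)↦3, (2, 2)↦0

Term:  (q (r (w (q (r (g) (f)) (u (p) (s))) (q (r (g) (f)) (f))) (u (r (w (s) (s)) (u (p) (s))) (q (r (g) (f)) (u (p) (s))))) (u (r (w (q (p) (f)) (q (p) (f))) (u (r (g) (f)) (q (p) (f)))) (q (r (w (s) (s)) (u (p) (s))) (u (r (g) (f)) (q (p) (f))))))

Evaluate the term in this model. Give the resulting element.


  g = 0
  f = 1
  (r (g) (f)) = r(0, 1) = 2
  p = 1
  s = 3
  (u (p) (s)) = u(1, 3) = 2
  (q (r (g) (f)) (u (p) (s))) = q(2, 2) = 0
  g = 0
  f = 1
  (r (g) (f)) = r(0, 1) = 2
  f = 1
  (q (r (g) (f)) (f)) = q(2, 1) = 3
  (w (q (r (g) (f)) (u (p) (s))) (q (r (g) (f)) (f))) = w(0, 3) = 1
  s = 3
  s = 3
  (w (s) (s)) = w(3, 3) = 0
  p = 1
  s = 3
  (u (p) (s)) = u(1, 3) = 2
  (r (w (s) (s)) (u (p) (s))) = r(0, 2) = 0
  g = 0
  f = 1
  (r (g) (f)) = r(0, 1) = 2
  p = 1
  s = 3
  (u (p) (s)) = u(1, 3) = 2
  (q (r (g) (f)) (u (p) (s))) = q(2, 2) = 0
  (u (r (w (s) (s)) (u (p) (s))) (q (r (g) (f)) (u (p) (s)))) = u(0, 0) = 0
  (r (w (q (r (g) (f)) (u (p) (s))) (q (r (g) (f)) (f))) (u (r (w (s) (s)) (u (p) (s))) (q (r (g) (f)) (u (p) (s))))) = r(1, 0) = 1
  p = 1
  f = 1
  (q (p) (f)) = q(1, 1) = 0
  p = 1
  f = 1
  (q (p) (f)) = q(1, 1) = 0
  (w (q (p) (f)) (q (p) (f))) = w(0, 0) = 1
  g = 0
  f = 1
  (r (g) (f)) = r(0, 1) = 2
  p = 1
  f = 1
  (q (p) (f)) = q(1, 1) = 0
  (u (r (g) (f)) (q (p) (f))) = u(2, 0) = 0
  (r (w (q (p) (f)) (q (p) (f))) (u (r (g) (f)) (q (p) (f)))) = r(1, 0) = 1
  s = 3
  s = 3
  (w (s) (s)) = w(3, 3) = 0
  p = 1
  s = 3
  (u (p) (s)) = u(1, 3) = 2
  (r (w (s) (s)) (u (p) (s))) = r(0, 2) = 0
  g = 0
  f = 1
  (r (g) (f)) = r(0, 1) = 2
  p = 1
  f = 1
  (q (p) (f)) = q(1, 1) = 0
  (u (r (g) (f)) (q (p) (f))) = u(2, 0) = 0
  (q (r (w (s) (s)) (u (p) (s))) (u (r (g) (f)) (q (p) (f)))) = q(0, 0) = 3
  (u (r (w (q (p) (f)) (q (p) (f))) (u (r (g) (f)) (q (p) (f)))) (q (r (w (s) (s)) (u (p) (s))) (u (r (g) (f)) (q (p) (f))))) = u(1, 3) = 2
  (q (r (w (q (r (g) (f)) (u (p) (s))) (q (r (g) (f)) (f))) (u (r (w (s) (s)) (u (p) (s))) (q (r (g) (f)) (u (p) (s))))) (u (r (w (q (p) (f)) (q (p) (f))) (u (r (g) (f)) (q (p) (f)))) (q (r (w (s) (s)) (u (p) (s))) (u (r (g) (f)) (q (p) (f)))))) = q(1, 2) = 2

value = 2


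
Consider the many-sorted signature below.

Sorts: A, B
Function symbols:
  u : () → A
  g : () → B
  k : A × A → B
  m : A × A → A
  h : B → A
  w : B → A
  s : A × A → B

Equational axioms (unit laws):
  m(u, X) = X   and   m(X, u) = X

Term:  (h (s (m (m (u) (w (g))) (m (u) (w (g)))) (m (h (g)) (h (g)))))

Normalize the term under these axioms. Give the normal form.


normal form = (h (s (m (w (g)) (w (g))) (m (h (g)) (h (g)))))

1. (h (s (m (m (u) (w (g))) (m (u) (w (g)))) (m (h (g)) (h (g)))))  →  (h (s (m (w (g)) (m (u) (w (g)))) (m (h (g)) (h (g)))))
2. (h (s (m (w (g)) (m (u) (w (g)))) (m (h (g)) (h (g)))))  →  (h (s (m (w (g)) (w (g))) (m (h (g)) (h (g)))))


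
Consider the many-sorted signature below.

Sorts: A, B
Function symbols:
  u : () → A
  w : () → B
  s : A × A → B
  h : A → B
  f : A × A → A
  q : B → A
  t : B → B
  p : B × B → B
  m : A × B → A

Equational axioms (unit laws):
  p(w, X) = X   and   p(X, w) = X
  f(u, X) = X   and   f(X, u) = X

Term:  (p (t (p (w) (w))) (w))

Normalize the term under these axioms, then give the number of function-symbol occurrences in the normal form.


1. (p (t (p (w) (w))) (w))  →  (t (p (w) (w)))
2. (t (p (w) (w)))  →  (t (w))
normal form: (t (w))

size = 2


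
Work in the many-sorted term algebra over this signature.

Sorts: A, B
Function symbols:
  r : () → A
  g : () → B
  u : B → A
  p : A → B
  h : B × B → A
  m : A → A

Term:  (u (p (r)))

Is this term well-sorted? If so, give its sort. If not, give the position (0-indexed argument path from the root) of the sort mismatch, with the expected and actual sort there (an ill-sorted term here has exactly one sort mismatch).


    (r) : A
  (p (r)) : B
(u (p (r))) : A

well-sorted; sort = A


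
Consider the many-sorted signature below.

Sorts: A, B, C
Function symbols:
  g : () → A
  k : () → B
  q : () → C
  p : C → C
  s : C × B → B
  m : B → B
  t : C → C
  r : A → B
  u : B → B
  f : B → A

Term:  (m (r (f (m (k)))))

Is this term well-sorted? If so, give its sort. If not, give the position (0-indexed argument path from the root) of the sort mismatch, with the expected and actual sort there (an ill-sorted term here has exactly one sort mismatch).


well-sorted; sort = B

        (k) : B
      (m (k)) : B
    (f (m (k))) : A
  (r (f (m (k)))) : B
(m (r (f (m (k))))) : B


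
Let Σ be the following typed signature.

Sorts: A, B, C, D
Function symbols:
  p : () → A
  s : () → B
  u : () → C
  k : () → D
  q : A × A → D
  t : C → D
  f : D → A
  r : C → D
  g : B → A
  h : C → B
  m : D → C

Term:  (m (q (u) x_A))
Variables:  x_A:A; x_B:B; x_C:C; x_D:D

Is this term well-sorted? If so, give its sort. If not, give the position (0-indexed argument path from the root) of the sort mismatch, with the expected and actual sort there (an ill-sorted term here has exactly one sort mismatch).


    (u) : C
    x_A : A
  (q (u) x_A) : ✗ arg 0 at [0, 0] has sort C, expected A

ill-sorted at position [0, 0]: expected A, got C


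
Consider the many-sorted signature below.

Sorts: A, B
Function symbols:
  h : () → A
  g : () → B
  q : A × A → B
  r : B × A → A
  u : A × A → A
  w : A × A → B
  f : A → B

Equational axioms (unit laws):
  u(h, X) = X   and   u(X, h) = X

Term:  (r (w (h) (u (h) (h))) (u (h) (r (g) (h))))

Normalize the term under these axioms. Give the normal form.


normal form = (r (w (h) (h)) (r (g) (h)))

1. (r (w (h) (u (h) (h))) (u (h) (r (g) (h))))  →  (r (w (h) (h)) (u (h) (r (g) (h))))
2. (r (w (h) (h)) (u (h) (r (g) (h))))  →  (r (w (h) (h)) (r (g) (h)))


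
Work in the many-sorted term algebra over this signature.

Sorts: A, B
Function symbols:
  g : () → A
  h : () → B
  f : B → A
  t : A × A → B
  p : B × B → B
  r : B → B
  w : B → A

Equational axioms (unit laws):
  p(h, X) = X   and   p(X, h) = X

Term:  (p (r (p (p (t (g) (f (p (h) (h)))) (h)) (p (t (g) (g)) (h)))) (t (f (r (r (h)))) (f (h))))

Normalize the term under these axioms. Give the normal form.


normal form = (p (r (p (t (g) (f (h))) (t (g) (g)))) (t (f (r (r (h)))) (f (h))))

1. (p (r (p (p (t (g) (f (p (h) (h)))) (h)) (p (t (g) (g)) (h)))) (t (f (r (r (h)))) (f (h))))  →  (p (r (p (t (g) (f (p (h) (h)))) (p (t (g) (g)) (h)))) (t (f (r (r (h)))) (f (h))))
2. (p (r (p (t (g) (f (p (h) (h)))) (p (t (g) (g)) (h)))) (t (f (r (r (h)))) (f (h))))  →  (p (r (p (t (g) (f (h))) (p (t (g) (g)) (h)))) (t (f (r (r (h)))) (f (h))))
3. (p (r (p (t (g) (f (h))) (p (t (g) (g)) (h)))) (t (f (r (r (h)))) (f (h))))  →  (p (r (p (t (g) (f (h))) (t (g) (g)))) (t (f (r (r (h)))) (f (h))))


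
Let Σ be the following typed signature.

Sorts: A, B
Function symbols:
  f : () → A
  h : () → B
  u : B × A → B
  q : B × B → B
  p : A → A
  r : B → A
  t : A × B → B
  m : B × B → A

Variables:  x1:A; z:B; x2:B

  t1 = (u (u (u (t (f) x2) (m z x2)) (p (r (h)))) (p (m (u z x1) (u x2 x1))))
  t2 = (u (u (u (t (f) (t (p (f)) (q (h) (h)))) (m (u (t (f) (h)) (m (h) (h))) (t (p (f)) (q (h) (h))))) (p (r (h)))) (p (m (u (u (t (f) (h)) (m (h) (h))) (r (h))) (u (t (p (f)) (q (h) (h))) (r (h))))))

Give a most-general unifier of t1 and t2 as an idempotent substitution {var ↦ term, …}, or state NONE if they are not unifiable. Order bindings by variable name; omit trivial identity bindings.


{x1 ↦ (r (h)), x2 ↦ (t (p (f)) (q (h) (h))), z ↦ (u (t (f) (h)) (m (h) (h)))}


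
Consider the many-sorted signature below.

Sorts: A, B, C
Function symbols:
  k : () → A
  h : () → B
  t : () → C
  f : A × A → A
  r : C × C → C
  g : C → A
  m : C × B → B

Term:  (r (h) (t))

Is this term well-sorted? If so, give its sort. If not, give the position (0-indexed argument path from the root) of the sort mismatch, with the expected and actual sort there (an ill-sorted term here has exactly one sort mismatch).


ill-sorted at position [0]: expected C, got B

  (h) : B
  (t) : C
(r (h) (t)) : ✗ arg 0 at [0] has sort B, expected C


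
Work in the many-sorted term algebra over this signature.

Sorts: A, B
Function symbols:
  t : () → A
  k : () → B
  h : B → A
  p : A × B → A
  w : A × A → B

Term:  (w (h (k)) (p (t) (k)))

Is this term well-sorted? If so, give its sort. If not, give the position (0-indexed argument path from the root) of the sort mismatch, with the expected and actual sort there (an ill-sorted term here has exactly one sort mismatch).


    (k) : B
  (h (k)) : A
    (t) : A
    (k) : B
  (p (t) (k)) : A
(w (h (k)) (p (t) (k))) : B

well-sorted; sort = B


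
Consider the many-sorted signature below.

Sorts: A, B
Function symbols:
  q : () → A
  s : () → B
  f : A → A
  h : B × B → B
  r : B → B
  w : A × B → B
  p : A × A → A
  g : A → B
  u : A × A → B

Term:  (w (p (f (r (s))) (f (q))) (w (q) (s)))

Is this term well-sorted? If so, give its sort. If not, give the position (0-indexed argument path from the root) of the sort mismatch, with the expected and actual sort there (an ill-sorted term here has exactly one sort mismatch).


ill-sorted at position [0, 0, 0]: expected A, got B

        (s) : B
      (r (s)) : B
    (f (r (s))) : ✗ arg 0 at [0, 0, 0] has sort B, expected A
      (q) : A
    (f (q)) : A
    (q) : A
    (s) : B
  (w (q) (s)) : B


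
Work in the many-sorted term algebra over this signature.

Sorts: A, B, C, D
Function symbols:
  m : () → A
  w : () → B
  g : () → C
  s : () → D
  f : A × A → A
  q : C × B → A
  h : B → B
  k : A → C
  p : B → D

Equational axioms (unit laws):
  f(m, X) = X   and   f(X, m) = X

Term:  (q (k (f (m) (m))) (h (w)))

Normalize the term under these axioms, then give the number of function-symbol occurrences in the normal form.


1. (q (k (f (m) (m))) (h (w)))  →  (q (k (m)) (h (w)))
normal form: (q (k (m)) (h (w)))

size = 5


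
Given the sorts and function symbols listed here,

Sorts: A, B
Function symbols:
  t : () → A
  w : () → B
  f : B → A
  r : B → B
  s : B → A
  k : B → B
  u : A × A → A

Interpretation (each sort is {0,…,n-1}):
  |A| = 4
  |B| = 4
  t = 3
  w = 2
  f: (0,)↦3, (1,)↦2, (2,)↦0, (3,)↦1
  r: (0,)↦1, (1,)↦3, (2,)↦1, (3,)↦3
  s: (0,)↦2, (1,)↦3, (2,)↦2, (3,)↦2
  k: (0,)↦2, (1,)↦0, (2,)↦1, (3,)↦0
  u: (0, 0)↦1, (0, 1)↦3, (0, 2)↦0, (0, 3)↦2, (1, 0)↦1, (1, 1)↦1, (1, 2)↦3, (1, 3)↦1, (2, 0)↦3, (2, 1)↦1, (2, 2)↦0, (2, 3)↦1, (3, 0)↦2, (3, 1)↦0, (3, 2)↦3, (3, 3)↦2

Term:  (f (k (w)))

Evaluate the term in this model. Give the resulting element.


value = 2

  w = 2
  (k (w)) = k(2,) = 1
  (f (k (w))) = f(1,) = 2


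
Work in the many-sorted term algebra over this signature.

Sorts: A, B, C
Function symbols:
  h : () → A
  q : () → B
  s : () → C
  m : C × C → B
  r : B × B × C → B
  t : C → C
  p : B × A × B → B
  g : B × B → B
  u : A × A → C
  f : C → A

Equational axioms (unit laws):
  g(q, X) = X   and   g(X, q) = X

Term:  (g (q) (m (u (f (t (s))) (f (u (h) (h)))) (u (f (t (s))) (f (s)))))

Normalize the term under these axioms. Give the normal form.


normal form = (m (u (f (t (s))) (f (u (h) (h)))) (u (f (t (s))) (f (s))))

1. (g (q) (m (u (f (t (s))) (f (u (h) (h)))) (u (f (t (s))) (f (s)))))  →  (m (u (f (t (s))) (f (u (h) (h)))) (u (f (t (s))) (f (s))))


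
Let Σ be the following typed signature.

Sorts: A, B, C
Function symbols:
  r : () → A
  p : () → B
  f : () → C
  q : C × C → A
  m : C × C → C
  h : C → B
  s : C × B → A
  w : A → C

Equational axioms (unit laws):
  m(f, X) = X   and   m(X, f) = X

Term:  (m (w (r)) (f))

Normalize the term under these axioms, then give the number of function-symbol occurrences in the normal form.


1. (m (w (r)) (f))  →  (w (r))
normal form: (w (r))

size = 2


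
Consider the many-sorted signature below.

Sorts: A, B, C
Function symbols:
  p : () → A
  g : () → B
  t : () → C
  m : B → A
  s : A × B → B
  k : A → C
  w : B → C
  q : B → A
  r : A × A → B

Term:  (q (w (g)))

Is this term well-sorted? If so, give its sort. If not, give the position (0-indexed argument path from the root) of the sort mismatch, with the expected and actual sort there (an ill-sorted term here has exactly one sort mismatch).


ill-sorted at position [0]: expected B, got C

    (g) : B
  (w (g)) : C
(q (w (g))) : ✗ arg 0 at [0] has sort C, expected B


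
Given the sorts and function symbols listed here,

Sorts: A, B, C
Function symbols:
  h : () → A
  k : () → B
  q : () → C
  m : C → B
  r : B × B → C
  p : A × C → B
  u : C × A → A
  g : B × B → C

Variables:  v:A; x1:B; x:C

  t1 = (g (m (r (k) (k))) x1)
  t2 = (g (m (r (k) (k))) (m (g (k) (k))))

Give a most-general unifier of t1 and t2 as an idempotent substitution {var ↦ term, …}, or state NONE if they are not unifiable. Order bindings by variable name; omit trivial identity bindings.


{x1 ↦ (m (g (k) (k)))}


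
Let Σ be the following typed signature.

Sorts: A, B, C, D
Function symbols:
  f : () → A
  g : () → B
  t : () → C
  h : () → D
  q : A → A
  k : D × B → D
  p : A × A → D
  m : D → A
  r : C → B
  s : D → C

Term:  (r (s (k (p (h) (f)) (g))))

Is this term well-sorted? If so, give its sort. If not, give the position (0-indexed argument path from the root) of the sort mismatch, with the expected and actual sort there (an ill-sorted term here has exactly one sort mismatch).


ill-sorted at position [0, 0, 0, 0]: expected A, got D

        (h) : D
        (f) : A
      (p (h) (f)) : ✗ arg 0 at [0, 0, 0, 0] has sort D, expected A
      (g) : B


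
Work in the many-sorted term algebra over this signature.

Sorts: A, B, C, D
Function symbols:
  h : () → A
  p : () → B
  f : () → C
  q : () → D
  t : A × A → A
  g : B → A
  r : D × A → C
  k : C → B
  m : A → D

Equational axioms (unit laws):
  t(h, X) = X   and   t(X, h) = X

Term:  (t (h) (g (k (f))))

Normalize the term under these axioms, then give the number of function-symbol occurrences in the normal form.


1. (t (h) (g (k (f))))  →  (g (k (f)))
normal form: (g (k (f)))

size = 3


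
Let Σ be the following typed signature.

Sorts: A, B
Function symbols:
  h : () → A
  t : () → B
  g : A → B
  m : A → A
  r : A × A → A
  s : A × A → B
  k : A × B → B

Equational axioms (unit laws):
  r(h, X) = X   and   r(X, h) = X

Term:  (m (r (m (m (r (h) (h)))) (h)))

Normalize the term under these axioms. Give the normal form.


normal form = (m (m (m (h))))

1. (m (r (m (m (r (h) (h)))) (h)))  →  (m (m (m (r (h) (h)))))
2. (m (m (m (r (h) (h)))))  →  (m (m (m (h))))


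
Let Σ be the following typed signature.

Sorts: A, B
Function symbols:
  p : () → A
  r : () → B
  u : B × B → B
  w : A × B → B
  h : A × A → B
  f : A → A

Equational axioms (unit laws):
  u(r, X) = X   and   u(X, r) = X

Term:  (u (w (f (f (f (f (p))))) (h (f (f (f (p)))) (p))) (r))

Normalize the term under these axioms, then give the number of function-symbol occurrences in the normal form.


1. (u (w (f (f (f (f (p))))) (h (f (f (f (p)))) (p))) (r))  →  (w (f (f (f (f (p))))) (h (f (f (f (p)))) (p)))
normal form: (w (f (f (f (f (p))))) (h (f (f (f (p)))) (p)))

size = 12


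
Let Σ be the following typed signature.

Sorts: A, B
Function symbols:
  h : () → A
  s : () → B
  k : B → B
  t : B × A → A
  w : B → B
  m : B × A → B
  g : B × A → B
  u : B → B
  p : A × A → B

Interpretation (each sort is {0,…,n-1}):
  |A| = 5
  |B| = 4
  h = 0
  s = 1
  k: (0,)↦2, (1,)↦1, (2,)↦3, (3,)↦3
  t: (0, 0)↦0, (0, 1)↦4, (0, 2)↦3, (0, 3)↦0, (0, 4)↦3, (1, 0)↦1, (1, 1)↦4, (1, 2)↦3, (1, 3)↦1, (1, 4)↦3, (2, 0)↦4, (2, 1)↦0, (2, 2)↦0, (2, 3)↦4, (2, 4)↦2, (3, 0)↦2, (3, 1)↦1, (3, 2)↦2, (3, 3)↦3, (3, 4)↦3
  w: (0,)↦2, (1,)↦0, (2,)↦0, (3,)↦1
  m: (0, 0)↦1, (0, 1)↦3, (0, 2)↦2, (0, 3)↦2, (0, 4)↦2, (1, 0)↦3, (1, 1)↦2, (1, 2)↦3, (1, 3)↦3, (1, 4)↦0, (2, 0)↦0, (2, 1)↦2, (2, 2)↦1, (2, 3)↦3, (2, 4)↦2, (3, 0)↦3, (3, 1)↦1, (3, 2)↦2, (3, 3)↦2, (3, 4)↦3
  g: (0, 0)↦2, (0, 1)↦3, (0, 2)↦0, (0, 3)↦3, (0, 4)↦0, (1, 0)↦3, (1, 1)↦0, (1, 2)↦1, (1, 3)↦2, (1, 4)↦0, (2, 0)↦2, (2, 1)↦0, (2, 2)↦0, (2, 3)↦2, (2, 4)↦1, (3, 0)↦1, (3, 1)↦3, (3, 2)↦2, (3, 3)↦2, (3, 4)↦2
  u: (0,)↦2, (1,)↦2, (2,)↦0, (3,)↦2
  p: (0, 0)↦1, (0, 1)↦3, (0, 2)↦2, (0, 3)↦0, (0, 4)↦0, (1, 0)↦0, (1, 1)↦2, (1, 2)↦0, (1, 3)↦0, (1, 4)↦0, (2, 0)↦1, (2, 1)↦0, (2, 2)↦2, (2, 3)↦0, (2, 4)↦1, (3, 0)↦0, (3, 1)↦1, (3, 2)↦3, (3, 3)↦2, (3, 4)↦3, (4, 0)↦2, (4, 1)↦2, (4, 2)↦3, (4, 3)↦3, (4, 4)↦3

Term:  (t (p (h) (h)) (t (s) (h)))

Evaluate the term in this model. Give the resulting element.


value = 4

  h = 0
  h = 0
  (p (h) (h)) = p(0, 0) = 1
  s = 1
  h = 0
  (t (s) (h)) = t(1, 0) = 1
  (t (p (h) (h)) (t (s) (h))) = t(1, 1) = 4


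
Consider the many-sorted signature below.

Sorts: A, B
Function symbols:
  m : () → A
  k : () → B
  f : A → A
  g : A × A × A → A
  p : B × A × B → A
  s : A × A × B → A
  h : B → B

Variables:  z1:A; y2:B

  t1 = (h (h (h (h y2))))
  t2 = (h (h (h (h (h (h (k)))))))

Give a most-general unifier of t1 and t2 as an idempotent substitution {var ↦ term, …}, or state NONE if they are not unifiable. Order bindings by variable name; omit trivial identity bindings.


{y2 ↦ (h (h (k)))}


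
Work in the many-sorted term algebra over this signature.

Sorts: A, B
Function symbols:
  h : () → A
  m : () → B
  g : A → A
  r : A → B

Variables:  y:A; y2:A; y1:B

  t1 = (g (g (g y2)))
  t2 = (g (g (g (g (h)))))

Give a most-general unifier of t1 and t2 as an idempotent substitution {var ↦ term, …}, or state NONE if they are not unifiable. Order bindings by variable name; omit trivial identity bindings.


{y2 ↦ (g (h))}


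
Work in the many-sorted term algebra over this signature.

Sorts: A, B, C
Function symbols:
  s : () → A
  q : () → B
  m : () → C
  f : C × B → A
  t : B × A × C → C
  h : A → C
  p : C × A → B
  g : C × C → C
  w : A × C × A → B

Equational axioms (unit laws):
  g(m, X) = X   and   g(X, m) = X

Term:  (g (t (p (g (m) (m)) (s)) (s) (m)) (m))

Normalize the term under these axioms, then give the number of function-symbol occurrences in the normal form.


1. (g (t (p (g (m) (m)) (s)) (s) (m)) (m))  →  (t (p (g (m) (m)) (s)) (s) (m))
2. (t (p (g (m) (m)) (s)) (s) (m))  →  (t (p (m) (s)) (s) (m))
normal form: (t (p (m) (s)) (s) (m))

size = 6


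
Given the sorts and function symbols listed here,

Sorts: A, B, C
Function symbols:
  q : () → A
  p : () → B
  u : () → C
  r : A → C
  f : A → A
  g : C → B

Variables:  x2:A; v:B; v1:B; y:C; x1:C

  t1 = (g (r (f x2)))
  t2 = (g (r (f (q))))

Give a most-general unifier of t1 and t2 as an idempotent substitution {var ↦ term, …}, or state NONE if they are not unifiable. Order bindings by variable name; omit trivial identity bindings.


{x2 ↦ (q)}


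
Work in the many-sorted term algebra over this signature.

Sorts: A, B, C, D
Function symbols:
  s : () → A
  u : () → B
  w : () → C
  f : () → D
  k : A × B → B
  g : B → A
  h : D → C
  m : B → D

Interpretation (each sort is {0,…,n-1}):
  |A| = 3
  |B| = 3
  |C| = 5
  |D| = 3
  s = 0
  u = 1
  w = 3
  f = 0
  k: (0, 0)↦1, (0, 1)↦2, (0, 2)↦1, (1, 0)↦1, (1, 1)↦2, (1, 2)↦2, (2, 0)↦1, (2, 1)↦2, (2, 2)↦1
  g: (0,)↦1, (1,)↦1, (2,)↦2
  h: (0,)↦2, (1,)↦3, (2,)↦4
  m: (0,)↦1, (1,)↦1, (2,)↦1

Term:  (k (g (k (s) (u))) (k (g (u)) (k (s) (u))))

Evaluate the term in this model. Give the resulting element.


  s = 0
  u = 1
  (k (s) (u)) = k(0, 1) = 2
  (g (k (s) (u))) = g(2,) = 2
  u = 1
  (g (u)) = g(1,) = 1
  s = 0
  u = 1
  (k (s) (u)) = k(0, 1) = 2
  (k (g (u)) (k (s) (u))) = k(1, 2) = 2
  (k (g (k (s) (u))) (k (g (u)) (k (s) (u)))) = k(2, 2) = 1

value = 1


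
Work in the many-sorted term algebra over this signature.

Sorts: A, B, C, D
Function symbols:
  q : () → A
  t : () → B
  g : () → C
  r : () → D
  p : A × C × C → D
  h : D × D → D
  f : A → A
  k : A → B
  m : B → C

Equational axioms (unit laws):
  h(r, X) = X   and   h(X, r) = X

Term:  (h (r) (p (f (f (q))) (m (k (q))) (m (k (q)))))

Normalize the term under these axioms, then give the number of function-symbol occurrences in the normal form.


size = 10

1. (h (r) (p (f (f (q))) (m (k (q))) (m (k (q)))))  →  (p (f (f (q))) (m (k (q))) (m (k (q))))
normal form: (p (f (f (q))) (m (k (q))) (m (k (q))))


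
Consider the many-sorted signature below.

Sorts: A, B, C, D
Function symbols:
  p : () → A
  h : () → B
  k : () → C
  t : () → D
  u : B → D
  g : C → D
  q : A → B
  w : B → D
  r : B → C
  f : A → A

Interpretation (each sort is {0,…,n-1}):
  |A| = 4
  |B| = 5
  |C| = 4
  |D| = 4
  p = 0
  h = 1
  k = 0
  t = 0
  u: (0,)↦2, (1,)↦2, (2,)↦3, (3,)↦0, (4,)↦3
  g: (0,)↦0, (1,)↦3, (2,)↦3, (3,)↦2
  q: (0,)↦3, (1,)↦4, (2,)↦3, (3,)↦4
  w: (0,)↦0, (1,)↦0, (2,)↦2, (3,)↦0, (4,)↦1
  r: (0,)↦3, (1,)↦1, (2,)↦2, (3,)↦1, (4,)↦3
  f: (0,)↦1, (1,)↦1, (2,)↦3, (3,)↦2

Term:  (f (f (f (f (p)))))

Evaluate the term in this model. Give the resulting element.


value = 1

  p = 0
  (f (p)) = f(0,) = 1
  (f (f (p))) = f(1,) = 1
  (f (f (f (p)))) = f(1,) = 1
  (f (f (f (f (p))))) = f(1,) = 1


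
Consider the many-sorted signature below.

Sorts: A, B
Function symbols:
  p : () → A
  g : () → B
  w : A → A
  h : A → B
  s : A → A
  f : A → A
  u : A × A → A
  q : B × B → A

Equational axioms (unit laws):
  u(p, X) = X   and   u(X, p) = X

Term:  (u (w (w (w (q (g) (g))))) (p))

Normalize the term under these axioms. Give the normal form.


1. (u (w (w (w (q (g) (g))))) (p))  →  (w (w (w (q (g) (g)))))

normal form = (w (w (w (q (g) (g)))))


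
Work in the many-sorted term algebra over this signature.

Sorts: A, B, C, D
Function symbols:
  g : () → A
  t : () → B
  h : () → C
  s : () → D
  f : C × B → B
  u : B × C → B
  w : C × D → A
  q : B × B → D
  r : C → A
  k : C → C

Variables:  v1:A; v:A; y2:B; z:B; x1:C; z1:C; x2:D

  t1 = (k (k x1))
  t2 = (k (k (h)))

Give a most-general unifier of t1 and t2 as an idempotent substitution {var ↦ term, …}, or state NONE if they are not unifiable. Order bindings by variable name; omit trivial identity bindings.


{x1 ↦ (h)}


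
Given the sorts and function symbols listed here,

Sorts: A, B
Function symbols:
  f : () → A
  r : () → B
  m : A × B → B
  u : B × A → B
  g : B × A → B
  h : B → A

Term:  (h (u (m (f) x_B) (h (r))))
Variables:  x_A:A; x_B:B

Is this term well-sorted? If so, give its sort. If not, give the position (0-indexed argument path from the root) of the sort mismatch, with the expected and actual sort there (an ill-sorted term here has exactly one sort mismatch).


      (f) : A
      x_B : B
    (m (f) x_B) : B
      (r) : B
    (h (r)) : A
  (u (m (f) x_B) (h (r))) : B
(h (u (m (f) x_B) (h (r)))) : A

well-sorted; sort = A


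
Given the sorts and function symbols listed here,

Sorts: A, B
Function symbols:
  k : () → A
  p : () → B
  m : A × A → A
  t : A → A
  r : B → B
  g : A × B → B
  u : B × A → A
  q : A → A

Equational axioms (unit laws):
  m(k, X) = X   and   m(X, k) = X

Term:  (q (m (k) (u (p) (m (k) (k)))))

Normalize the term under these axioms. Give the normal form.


1. (q (m (k) (u (p) (m (k) (k)))))  →  (q (u (p) (m (k) (k))))
2. (q (u (p) (m (k) (k))))  →  (q (u (p) (k)))

normal form = (q (u (p) (k)))


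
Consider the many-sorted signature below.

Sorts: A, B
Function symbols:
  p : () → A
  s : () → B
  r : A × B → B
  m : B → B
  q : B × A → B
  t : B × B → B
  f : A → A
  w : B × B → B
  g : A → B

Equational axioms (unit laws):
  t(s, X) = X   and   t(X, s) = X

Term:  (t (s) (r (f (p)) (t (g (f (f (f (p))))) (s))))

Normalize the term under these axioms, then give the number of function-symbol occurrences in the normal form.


1. (t (s) (r (f (p)) (t (g (f (f (f (p))))) (s))))  →  (r (f (p)) (t (g (f (f (f (p))))) (s)))
2. (r (f (p)) (t (g (f (f (f (p))))) (s)))  →  (r (f (p)) (g (f (f (f (p))))))
normal form: (r (f (p)) (g (f (f (f (p))))))

size = 8


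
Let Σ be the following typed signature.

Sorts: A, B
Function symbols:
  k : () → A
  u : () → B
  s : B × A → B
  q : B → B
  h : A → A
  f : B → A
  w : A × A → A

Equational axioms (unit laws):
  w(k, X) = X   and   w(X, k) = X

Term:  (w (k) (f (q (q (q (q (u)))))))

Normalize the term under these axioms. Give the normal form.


1. (w (k) (f (q (q (q (q (u)))))))  →  (f (q (q (q (q (u))))))

normal form = (f (q (q (q (q (u))))))
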